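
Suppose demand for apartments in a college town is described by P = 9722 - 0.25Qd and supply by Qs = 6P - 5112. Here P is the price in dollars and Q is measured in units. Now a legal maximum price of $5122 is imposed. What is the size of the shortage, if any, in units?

Rearranging demand gives Qd = 38888 - 4P. Equilibrium: 38888 - 4P = 6P - 5112, so 44000 = 10P and P* = 4400, Q* = 21288.
The ceiling of 5122 is above the equilibrium price 4400, so it is not binding; the market clears at P* = 4400, Q* = 21288.
Since the control does not bind, there is no shortage.

0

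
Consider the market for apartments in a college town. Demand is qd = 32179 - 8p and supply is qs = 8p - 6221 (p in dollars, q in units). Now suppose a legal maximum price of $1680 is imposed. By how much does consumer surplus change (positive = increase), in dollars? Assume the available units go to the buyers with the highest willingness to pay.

Without the control the market clears where 32179 - 8p = 8p - 6221, i.e. p* = 2400 and q* = 12979.
Since 1680 < 2400, the ceiling is binding.
At p = 1680: qd = 32179 - 8·1680 = 18739 and qs = 8·1680 - 6221 = 7219.
Consumer surplus without the control is ½ · (4022.375 - 2400) · 12979 = 10528402.5625.
With the ceiling, 7219 units are sold at 1680 (assume they go to the highest-value buyers). The demand price at q = 7219 is 3120, so CS = ½ · [(4022.375 - 1680) + (3120 - 1680)] · 7219 = 13652482.5625.
Change in consumer surplus = 13652482.5625 - 10528402.5625 = 3124080.

3124080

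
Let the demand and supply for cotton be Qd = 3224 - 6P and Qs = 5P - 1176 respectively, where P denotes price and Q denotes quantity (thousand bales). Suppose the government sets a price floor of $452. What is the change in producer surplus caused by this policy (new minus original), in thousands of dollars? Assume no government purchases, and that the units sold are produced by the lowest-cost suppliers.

In a free market, 3224 - 6P = 5P - 1176 gives the equilibrium P* = 400, Q* = 824.
Since 452 > 400, the floor is binding.
At P = 452: Qd = 3224 - 6·452 = 512 and Qs = 5·452 - 1176 = 1084.
Producer surplus without the control is ½ · (400 - 235.2) · 824 = 67897.6.
With the floor, 512 units are sold at 452. The supply price at Q = 512 is 337.6, so PS = ½ · [(452 - 235.2) + (452 - 337.6)] · 512 = 84787.2.
Change in producer surplus = 84787.2 - 67897.6 = 16889.6.

16889.6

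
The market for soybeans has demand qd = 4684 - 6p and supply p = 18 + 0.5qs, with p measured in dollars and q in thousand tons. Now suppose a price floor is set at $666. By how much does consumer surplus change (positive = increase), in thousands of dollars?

Rearranging supply gives qs = 2p - 36. In a free market, 4684 - 6p = 2p - 36 gives the equilibrium p* = 590, q* = 1144.
The floor of 666 is above the equilibrium price 590, so it binds.
At p = 666: qd = 4684 - 6·666 = 688 and qs = 2·666 - 36 = 1296.
Consumer surplus without the control is ½ · (2342/3 - 590) · 1144 = 327184/3.
With the floor, consumers buy 688 units at 666, so CS = ½ · (2342/3 - 666) · 688 = 118336/3.
Change in consumer surplus = 118336/3 - 327184/3 = -69616.

-69616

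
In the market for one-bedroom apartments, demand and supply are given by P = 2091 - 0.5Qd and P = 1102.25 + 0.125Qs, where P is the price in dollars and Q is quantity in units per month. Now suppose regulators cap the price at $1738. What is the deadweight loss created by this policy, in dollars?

Rearranging demand gives Qd = 4182 - 2P; rearranging supply gives Qs = 8P - 8818. Without the control the market clears where 4182 - 2P = 8P - 8818, i.e. P* = 1300 and Q* = 1582.
Since 1738 is above P* = 1300, the ceiling does not bind and the free-market outcome prevails.
Since the control does not bind, no trades are prevented and deadweight loss is zero.

0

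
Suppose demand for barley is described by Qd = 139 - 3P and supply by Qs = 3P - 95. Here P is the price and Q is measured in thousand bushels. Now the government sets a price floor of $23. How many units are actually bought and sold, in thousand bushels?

22

In a free market, 139 - 3P = 3P - 95 gives the equilibrium P* = 39, Q* = 22.
The floor of 23 is below the equilibrium price 39, so it is not binding; the market clears at P* = 39, Q* = 22.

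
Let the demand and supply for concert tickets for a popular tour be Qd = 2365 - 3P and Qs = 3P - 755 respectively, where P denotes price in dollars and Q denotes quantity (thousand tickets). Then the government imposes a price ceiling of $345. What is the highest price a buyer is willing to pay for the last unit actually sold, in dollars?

695

Setting quantity demanded equal to quantity supplied, 2365 - 3P = 3P - 755, gives P* = 520 and Q* = 805.
Since 345 < 520, the ceiling is binding.
At P = 345: Qd = 2365 - 3·345 = 1330 and Qs = 3·345 - 755 = 280.
Only 280 units reach the market. On the demand curve, the marginal buyer's willingness to pay at Q = 280 is (2365 - 280)/3 = 695.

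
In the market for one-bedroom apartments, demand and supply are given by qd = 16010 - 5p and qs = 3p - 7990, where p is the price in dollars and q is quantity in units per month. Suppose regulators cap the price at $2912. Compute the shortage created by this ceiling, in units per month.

Without the control the market clears where 16010 - 5p = 3p - 7990, i.e. p* = 3000 and q* = 1010.
Since 2912 < 3000, the ceiling is binding.
At p = 2912: qd = 16010 - 5·2912 = 1450 and qs = 3·2912 - 7990 = 746.
Shortage = qd - qs = 1450 - 746 = 704.

704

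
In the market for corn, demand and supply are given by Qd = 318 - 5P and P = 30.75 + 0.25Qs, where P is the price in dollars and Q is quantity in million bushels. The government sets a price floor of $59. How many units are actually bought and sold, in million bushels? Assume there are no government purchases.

23

Rearranging supply gives Qs = 4P - 123. In a free market, 318 - 5P = 4P - 123 gives the equilibrium P* = 49, Q* = 73.
Since 59 > 49, the floor is binding.
At P = 59: Qd = 318 - 5·59 = 23 and Qs = 4·59 - 123 = 113.
The quantity actually transacted is the short side, demand: 23.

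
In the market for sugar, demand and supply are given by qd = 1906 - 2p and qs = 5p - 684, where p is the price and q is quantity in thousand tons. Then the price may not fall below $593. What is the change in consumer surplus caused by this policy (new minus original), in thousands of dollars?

Without the control the market clears where 1906 - 2p = 5p - 684, i.e. p* = 370 and q* = 1166.
The floor of 593 is above the equilibrium price 370, so it binds.
At p = 593: qd = 1906 - 2·593 = 720 and qs = 5·593 - 684 = 2281.
Consumer surplus without the control is ½ · (953 - 370) · 1166 = 339889.
With the floor, consumers buy 720 units at 593, so CS = ½ · (953 - 593) · 720 = 129600.
Change in consumer surplus = 129600 - 339889 = -210289.

-210289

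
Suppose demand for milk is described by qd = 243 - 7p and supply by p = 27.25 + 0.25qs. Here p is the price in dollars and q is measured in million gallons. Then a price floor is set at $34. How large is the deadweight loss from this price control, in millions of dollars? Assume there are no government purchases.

38.5

Rearranging supply gives qs = 4p - 109. Setting quantity demanded equal to quantity supplied, 243 - 7p = 4p - 109, gives p* = 32 and q* = 19.
The floor of 34 is above the equilibrium price 32, so it binds.
At p = 34: qd = 243 - 7·34 = 5 and qs = 4·34 - 109 = 27.
Quantity traded falls to 5. At q = 5 the demand price is (243 - 5)/7 = 34 and the supply price is (109 + 5)/4 = 28.5.
Deadweight loss = ½ · (34 - 28.5) · (19 - 5) = ½ · 5.5 · 14 = 38.5.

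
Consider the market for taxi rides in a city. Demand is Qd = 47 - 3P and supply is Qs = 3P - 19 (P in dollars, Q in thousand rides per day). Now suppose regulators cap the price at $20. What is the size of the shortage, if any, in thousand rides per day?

Without the control the market clears where 47 - 3P = 3P - 19, i.e. P* = 11 and Q* = 14.
Since 20 is above P* = 11, the ceiling does not bind and the free-market outcome prevails.
Since the control does not bind, there is no shortage.

0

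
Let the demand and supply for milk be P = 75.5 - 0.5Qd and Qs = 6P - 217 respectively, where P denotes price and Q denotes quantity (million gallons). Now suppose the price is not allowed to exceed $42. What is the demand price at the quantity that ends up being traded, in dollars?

58

Rearranging demand gives Qd = 151 - 2P. In a free market, 151 - 2P = 6P - 217 gives the equilibrium P* = 46, Q* = 59.
The ceiling of 42 is below the equilibrium price 46, so it binds.
At P = 42: Qd = 151 - 2·42 = 67 and Qs = 6·42 - 217 = 35.
Only 35 units reach the market. On the demand curve, the marginal buyer's willingness to pay at Q = 35 is (151 - 35)/2 = 58.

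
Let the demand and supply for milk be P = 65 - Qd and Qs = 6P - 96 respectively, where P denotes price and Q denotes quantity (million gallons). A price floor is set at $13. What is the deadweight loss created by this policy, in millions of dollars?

Rearranging demand gives Qd = 65 - P. In a free market, 65 - P = 6P - 96 gives the equilibrium P* = 23, Q* = 42.
The floor of 13 is below the equilibrium price 23, so it is not binding; the market clears at P* = 23, Q* = 42.
Since the control does not bind, no trades are prevented and deadweight loss is zero.

0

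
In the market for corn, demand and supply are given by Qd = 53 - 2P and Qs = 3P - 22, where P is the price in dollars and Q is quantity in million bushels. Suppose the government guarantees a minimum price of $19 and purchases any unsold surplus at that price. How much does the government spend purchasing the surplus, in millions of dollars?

380

Equilibrium: 53 - 2P = 3P - 22, so 75 = 5P and P* = 15, Q* = 23.
The floor of 19 is above the equilibrium price 15, so it binds.
At P = 19: Qd = 53 - 2·19 = 15 and Qs = 3·19 - 22 = 35.
Surplus = Qs - Qd = 20.
Government expenditure = surplus × support price = 20 × 19 = 380.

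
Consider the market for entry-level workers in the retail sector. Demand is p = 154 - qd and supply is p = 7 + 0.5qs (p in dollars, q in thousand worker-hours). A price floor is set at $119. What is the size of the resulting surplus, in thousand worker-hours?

Rearranging demand gives qd = 154 - p; rearranging supply gives qs = 2p - 14. Equilibrium: 154 - p = 2p - 14, so 168 = 3p and p* = 56, q* = 98.
Since 119 > 56, the floor is binding.
At p = 119: qd = 154 - 119 = 35 and qs = 2·119 - 14 = 224.
Surplus = qs - qd = 224 - 35 = 189.

189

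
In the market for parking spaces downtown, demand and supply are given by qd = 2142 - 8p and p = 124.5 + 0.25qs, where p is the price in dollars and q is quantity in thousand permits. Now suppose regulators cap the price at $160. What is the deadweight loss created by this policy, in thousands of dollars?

10800

Rearranging supply gives qs = 4p - 498. In a free market, 2142 - 8p = 4p - 498 gives the equilibrium p* = 220, q* = 382.
Because the ceiling (160) lies below the market-clearing price, it is binding.
At p = 160: qd = 2142 - 8·160 = 862 and qs = 4·160 - 498 = 142.
Quantity traded falls to 142. At q = 142 the demand price is (2142 - 142)/8 = 250 and the supply price is (498 + 142)/4 = 160.
Deadweight loss = ½ · (250 - 160) · (382 - 142) = ½ · 90 · 240 = 10800.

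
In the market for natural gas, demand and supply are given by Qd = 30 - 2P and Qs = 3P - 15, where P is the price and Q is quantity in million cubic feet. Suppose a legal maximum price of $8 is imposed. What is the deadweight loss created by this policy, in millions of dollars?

3.75

In a free market, 30 - 2P = 3P - 15 gives the equilibrium P* = 9, Q* = 12.
Because the ceiling (8) lies below the market-clearing price, it is binding.
At P = 8: Qd = 30 - 2·8 = 14 and Qs = 3·8 - 15 = 9.
Quantity traded falls to 9. At Q = 9 the demand price is (30 - 9)/2 = 10.5 and the supply price is (15 + 9)/3 = 8.
Deadweight loss = ½ · (10.5 - 8) · (12 - 9) = ½ · 2.5 · 3 = 3.75.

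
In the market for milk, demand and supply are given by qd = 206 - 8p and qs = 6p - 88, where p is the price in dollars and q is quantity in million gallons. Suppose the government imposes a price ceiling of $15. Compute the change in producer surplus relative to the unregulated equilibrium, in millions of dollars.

-120

Setting quantity demanded equal to quantity supplied, 206 - 8p = 6p - 88, gives p* = 21 and q* = 38.
The ceiling of 15 is below the equilibrium price 21, so it binds.
At p = 15: qd = 206 - 8·15 = 86 and qs = 6·15 - 88 = 2.
Producer surplus without the control is ½ · (21 - 44/3) · 38 = 361/3.
With the ceiling, producers sell 2 units at 15, so PS = ½ · (15 - 44/3) · 2 = 1/3.
Change in producer surplus = 1/3 - 361/3 = -120.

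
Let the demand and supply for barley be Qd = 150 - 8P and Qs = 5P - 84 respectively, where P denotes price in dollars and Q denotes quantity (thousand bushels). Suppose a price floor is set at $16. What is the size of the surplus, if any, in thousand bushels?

Setting quantity demanded equal to quantity supplied, 150 - 8P = 5P - 84, gives P* = 18 and Q* = 6.
The floor of 16 is below the equilibrium price 18, so it is not binding; the market clears at P* = 18, Q* = 6.
Since the control does not bind, there is no surplus.

0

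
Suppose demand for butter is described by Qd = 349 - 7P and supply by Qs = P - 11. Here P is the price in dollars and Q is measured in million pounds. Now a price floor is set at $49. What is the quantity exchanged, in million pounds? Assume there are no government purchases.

Setting quantity demanded equal to quantity supplied, 349 - 7P = P - 11, gives P* = 45 and Q* = 34.
Since 49 > 45, the floor is binding.
At P = 49: Qd = 349 - 7·49 = 6 and Qs = 49 - 11 = 38.
The quantity actually transacted is the short side, demand: 6.

6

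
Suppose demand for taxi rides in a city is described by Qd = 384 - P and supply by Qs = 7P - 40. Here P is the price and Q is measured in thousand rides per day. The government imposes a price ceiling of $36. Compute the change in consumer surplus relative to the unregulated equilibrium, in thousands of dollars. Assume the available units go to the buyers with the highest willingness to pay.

In a free market, 384 - P = 7P - 40 gives the equilibrium P* = 53, Q* = 331.
The ceiling of 36 is below the equilibrium price 53, so it binds.
At P = 36: Qd = 384 - 36 = 348 and Qs = 7·36 - 40 = 212.
Consumer surplus without the control is ½ · (384 - 53) · 331 = 54780.5.
With the ceiling, 212 units are sold at 36 (assume they go to the highest-value buyers). The demand price at Q = 212 is 172, so CS = ½ · [(384 - 36) + (172 - 36)] · 212 = 51304.
Change in consumer surplus = 51304 - 54780.5 = -3476.5.

-3476.5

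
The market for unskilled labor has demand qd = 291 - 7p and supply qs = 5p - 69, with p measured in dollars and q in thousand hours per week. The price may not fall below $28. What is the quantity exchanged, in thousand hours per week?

Without the control the market clears where 291 - 7p = 5p - 69, i.e. p* = 30 and q* = 81.
Since 28 is below p* = 30, the floor does not bind and the free-market outcome prevails.

81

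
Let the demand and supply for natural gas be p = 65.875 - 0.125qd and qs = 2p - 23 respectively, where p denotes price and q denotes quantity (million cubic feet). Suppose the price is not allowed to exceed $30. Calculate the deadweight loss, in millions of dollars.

Rearranging demand gives qd = 527 - 8p. Equilibrium: 527 - 8p = 2p - 23, so 550 = 10p and p* = 55, q* = 87.
Because the ceiling (30) lies below the market-clearing price, it is binding.
At p = 30: qd = 527 - 8·30 = 287 and qs = 2·30 - 23 = 37.
Quantity traded falls to 37. At q = 37 the demand price is (527 - 37)/8 = 61.25 and the supply price is (23 + 37)/2 = 30.
Deadweight loss = ½ · (61.25 - 30) · (87 - 37) = ½ · 31.25 · 50 = 781.25.

781.25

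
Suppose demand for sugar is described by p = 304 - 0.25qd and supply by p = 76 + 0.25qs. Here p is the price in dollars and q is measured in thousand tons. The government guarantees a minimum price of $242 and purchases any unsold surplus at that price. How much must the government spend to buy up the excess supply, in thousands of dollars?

Rearranging demand gives qd = 1216 - 4p; rearranging supply gives qs = 4p - 304. Without the control the market clears where 1216 - 4p = 4p - 304, i.e. p* = 190 and q* = 456.
Because the floor (242) lies above the market-clearing price, it is binding.
At p = 242: qd = 1216 - 4·242 = 248 and qs = 4·242 - 304 = 664.
Surplus = qs - qd = 416.
Government expenditure = surplus × support price = 416 × 242 = 100672.

100672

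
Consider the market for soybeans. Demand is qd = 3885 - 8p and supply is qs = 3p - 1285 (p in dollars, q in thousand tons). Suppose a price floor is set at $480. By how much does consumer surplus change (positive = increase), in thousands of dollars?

-850

In a free market, 3885 - 8p = 3p - 1285 gives the equilibrium p* = 470, q* = 125.
The floor of 480 is above the equilibrium price 470, so it binds.
At p = 480: qd = 3885 - 8·480 = 45 and qs = 3·480 - 1285 = 155.
Consumer surplus without the control is ½ · (485.625 - 470) · 125 = 976.5625.
With the floor, consumers buy 45 units at 480, so CS = ½ · (485.625 - 480) · 45 = 126.5625.
Change in consumer surplus = 126.5625 - 976.5625 = -850.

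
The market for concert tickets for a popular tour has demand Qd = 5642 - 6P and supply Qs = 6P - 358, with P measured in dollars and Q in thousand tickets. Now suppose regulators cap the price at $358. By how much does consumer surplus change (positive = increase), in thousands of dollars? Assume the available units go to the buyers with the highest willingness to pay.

In a free market, 5642 - 6P = 6P - 358 gives the equilibrium P* = 500, Q* = 2642.
Since 358 < 500, the ceiling is binding.
At P = 358: Qd = 5642 - 6·358 = 3494 and Qs = 6·358 - 358 = 1790.
Consumer surplus without the control is ½ · (2821/3 - 500) · 2642 = 1745041/3.
With the ceiling, 1790 units are sold at 358 (assume they go to the highest-value buyers). The demand price at Q = 1790 is 642, so CS = ½ · [(2821/3 - 358) + (642 - 358)] · 1790 = 2326105/3.
Change in consumer surplus = 2326105/3 - 1745041/3 = 193688.

193688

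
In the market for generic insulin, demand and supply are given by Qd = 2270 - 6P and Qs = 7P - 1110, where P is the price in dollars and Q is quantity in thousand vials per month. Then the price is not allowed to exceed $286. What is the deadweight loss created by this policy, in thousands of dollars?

In a free market, 2270 - 6P = 7P - 1110 gives the equilibrium P* = 260, Q* = 710.
The ceiling of 286 is above the equilibrium price 260, so it is not binding; the market clears at P* = 260, Q* = 710.
Since the control does not bind, no trades are prevented and deadweight loss is zero.

0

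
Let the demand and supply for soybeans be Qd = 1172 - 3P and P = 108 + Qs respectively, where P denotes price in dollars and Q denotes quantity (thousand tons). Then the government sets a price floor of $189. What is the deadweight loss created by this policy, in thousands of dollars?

Rearranging supply gives Qs = P - 108. Without the control the market clears where 1172 - 3P = P - 108, i.e. P* = 320 and Q* = 212.
Since 189 is below P* = 320, the floor does not bind and the free-market outcome prevails.
Since the control does not bind, no trades are prevented and deadweight loss is zero.

0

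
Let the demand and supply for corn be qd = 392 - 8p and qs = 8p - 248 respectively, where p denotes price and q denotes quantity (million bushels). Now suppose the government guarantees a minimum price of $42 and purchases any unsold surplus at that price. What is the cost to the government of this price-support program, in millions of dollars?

In a free market, 392 - 8p = 8p - 248 gives the equilibrium p* = 40, q* = 72.
Since 42 > 40, the floor is binding.
At p = 42: qd = 392 - 8·42 = 56 and qs = 8·42 - 248 = 88.
Surplus = qs - qd = 32.
Government expenditure = surplus × support price = 32 × 42 = 1344.

1344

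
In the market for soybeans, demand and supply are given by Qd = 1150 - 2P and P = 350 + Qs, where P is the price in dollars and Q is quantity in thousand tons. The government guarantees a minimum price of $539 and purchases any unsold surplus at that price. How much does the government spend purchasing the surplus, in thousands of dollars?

63063

Rearranging supply gives Qs = P - 350. Without the control the market clears where 1150 - 2P = P - 350, i.e. P* = 500 and Q* = 150.
Because the floor (539) lies above the market-clearing price, it is binding.
At P = 539: Qd = 1150 - 2·539 = 72 and Qs = 539 - 350 = 189.
Surplus = Qs - Qd = 117.
Government expenditure = surplus × support price = 117 × 539 = 63063.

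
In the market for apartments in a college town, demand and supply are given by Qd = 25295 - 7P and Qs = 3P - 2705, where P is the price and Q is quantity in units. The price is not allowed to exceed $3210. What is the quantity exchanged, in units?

5695

In a free market, 25295 - 7P = 3P - 2705 gives the equilibrium P* = 2800, Q* = 5695.
The ceiling of 3210 is above the equilibrium price 2800, so it is not binding; the market clears at P* = 2800, Q* = 5695.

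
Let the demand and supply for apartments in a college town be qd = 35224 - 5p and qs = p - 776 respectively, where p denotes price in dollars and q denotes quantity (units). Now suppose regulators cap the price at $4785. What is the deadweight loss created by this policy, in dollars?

885735

In a free market, 35224 - 5p = p - 776 gives the equilibrium p* = 6000, q* = 5224.
Since 4785 < 6000, the ceiling is binding.
At p = 4785: qd = 35224 - 5·4785 = 11299 and qs = 4785 - 776 = 4009.
Quantity traded falls to 4009. At q = 4009 the demand price is (35224 - 4009)/5 = 6243 and the supply price is 776 + 4009 = 4785.
Deadweight loss = ½ · (6243 - 4785) · (5224 - 4009) = ½ · 1458 · 1215 = 885735.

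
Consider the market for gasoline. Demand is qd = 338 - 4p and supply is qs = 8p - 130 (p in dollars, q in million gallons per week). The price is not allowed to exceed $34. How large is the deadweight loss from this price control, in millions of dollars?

300

In a free market, 338 - 4p = 8p - 130 gives the equilibrium p* = 39, q* = 182.
The ceiling of 34 is below the equilibrium price 39, so it binds.
At p = 34: qd = 338 - 4·34 = 202 and qs = 8·34 - 130 = 142.
Quantity traded falls to 142. At q = 142 the demand price is (338 - 142)/4 = 49 and the supply price is (130 + 142)/8 = 34.
Deadweight loss = ½ · (49 - 34) · (182 - 142) = ½ · 15 · 40 = 300.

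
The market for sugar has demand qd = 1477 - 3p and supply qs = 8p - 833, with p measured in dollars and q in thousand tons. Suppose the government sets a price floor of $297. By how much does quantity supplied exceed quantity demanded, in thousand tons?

In a free market, 1477 - 3p = 8p - 833 gives the equilibrium p* = 210, q* = 847.
Since 297 > 210, the floor is binding.
At p = 297: qd = 1477 - 3·297 = 586 and qs = 8·297 - 833 = 1543.
Surplus = qs - qd = 1543 - 586 = 957.

957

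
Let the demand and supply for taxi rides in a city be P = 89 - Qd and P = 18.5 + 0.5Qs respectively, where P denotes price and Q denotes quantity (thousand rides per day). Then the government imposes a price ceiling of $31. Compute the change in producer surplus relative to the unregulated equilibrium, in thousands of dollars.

Rearranging demand gives Qd = 89 - P; rearranging supply gives Qs = 2P - 37. Setting quantity demanded equal to quantity supplied, 89 - P = 2P - 37, gives P* = 42 and Q* = 47.
The ceiling of 31 is below the equilibrium price 42, so it binds.
At P = 31: Qd = 89 - 31 = 58 and Qs = 2·31 - 37 = 25.
Producer surplus without the control is ½ · (42 - 18.5) · 47 = 552.25.
With the ceiling, producers sell 25 units at 31, so PS = ½ · (31 - 18.5) · 25 = 156.25.
Change in producer surplus = 156.25 - 552.25 = -396.

-396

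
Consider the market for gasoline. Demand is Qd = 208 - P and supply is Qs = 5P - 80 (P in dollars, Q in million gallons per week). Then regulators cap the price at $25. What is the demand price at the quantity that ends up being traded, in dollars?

In a free market, 208 - P = 5P - 80 gives the equilibrium P* = 48, Q* = 160.
Because the ceiling (25) lies below the market-clearing price, it is binding.
At P = 25: Qd = 208 - 25 = 183 and Qs = 5·25 - 80 = 45.
Only 45 units reach the market. On the demand curve, the marginal buyer's willingness to pay at Q = 45 is (208 - 45) = 163.

163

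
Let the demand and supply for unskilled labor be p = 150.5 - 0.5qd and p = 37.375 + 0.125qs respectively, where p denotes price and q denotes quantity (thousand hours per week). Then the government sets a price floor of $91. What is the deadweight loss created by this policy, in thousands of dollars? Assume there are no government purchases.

Rearranging demand gives qd = 301 - 2p; rearranging supply gives qs = 8p - 299. In a free market, 301 - 2p = 8p - 299 gives the equilibrium p* = 60, q* = 181.
The floor of 91 is above the equilibrium price 60, so it binds.
At p = 91: qd = 301 - 2·91 = 119 and qs = 8·91 - 299 = 429.
Quantity traded falls to 119. At q = 119 the demand price is (301 - 119)/2 = 91 and the supply price is (299 + 119)/8 = 52.25.
Deadweight loss = ½ · (91 - 52.25) · (181 - 119) = ½ · 38.75 · 62 = 1201.25.

1201.25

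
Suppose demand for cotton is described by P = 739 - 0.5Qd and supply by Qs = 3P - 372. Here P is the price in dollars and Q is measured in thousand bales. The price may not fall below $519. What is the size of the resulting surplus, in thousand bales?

745

Rearranging demand gives Qd = 1478 - 2P. Setting quantity demanded equal to quantity supplied, 1478 - 2P = 3P - 372, gives P* = 370 and Q* = 738.
Because the floor (519) lies above the market-clearing price, it is binding.
At P = 519: Qd = 1478 - 2·519 = 440 and Qs = 3·519 - 372 = 1185.
Surplus = Qs - Qd = 1185 - 440 = 745.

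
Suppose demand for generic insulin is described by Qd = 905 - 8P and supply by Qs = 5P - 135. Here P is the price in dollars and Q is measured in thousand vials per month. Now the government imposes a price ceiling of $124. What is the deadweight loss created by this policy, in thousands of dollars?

In a free market, 905 - 8P = 5P - 135 gives the equilibrium P* = 80, Q* = 265.
The ceiling of 124 is above the equilibrium price 80, so it is not binding; the market clears at P* = 80, Q* = 265.
Since the control does not bind, no trades are prevented and deadweight loss is zero.

0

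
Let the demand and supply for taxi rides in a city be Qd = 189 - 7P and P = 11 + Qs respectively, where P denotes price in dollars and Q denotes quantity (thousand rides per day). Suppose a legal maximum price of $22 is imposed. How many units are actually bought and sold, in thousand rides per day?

Rearranging supply gives Qs = P - 11. In a free market, 189 - 7P = P - 11 gives the equilibrium P* = 25, Q* = 14.
The ceiling of 22 is below the equilibrium price 25, so it binds.
At P = 22: Qd = 189 - 7·22 = 35 and Qs = 22 - 11 = 11.
The quantity actually transacted is the short side, supply: 11.

11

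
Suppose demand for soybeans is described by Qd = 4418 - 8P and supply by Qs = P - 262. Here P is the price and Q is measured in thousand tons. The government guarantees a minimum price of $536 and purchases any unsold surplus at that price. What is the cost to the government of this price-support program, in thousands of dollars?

77184

In a free market, 4418 - 8P = P - 262 gives the equilibrium P* = 520, Q* = 258.
Since 536 > 520, the floor is binding.
At P = 536: Qd = 4418 - 8·536 = 130 and Qs = 536 - 262 = 274.
Surplus = Qs - Qd = 144.
Government expenditure = surplus × support price = 144 × 536 = 77184.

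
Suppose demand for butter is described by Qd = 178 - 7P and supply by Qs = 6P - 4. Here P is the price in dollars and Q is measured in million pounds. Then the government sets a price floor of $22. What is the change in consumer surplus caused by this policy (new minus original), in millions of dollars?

Setting quantity demanded equal to quantity supplied, 178 - 7P = 6P - 4, gives P* = 14 and Q* = 80.
The floor of 22 is above the equilibrium price 14, so it binds.
At P = 22: Qd = 178 - 7·22 = 24 and Qs = 6·22 - 4 = 128.
Consumer surplus without the control is ½ · (178/7 - 14) · 80 = 3200/7.
With the floor, consumers buy 24 units at 22, so CS = ½ · (178/7 - 22) · 24 = 288/7.
Change in consumer surplus = 288/7 - 3200/7 = -416.

-416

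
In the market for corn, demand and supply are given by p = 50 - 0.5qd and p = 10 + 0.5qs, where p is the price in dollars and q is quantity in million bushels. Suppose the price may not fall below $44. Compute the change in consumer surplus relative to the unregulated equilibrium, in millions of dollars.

Rearranging demand gives qd = 100 - 2p; rearranging supply gives qs = 2p - 20. Setting quantity demanded equal to quantity supplied, 100 - 2p = 2p - 20, gives p* = 30 and q* = 40.
The floor of 44 is above the equilibrium price 30, so it binds.
At p = 44: qd = 100 - 2·44 = 12 and qs = 2·44 - 20 = 68.
Consumer surplus without the control is ½ · (50 - 30) · 40 = 400.
With the floor, consumers buy 12 units at 44, so CS = ½ · (50 - 44) · 12 = 36.
Change in consumer surplus = 36 - 400 = -364.

-364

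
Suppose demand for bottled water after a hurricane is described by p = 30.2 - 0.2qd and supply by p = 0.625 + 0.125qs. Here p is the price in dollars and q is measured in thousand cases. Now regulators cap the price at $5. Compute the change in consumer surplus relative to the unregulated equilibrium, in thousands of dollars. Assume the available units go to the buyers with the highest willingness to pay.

Rearranging demand gives qd = 151 - 5p; rearranging supply gives qs = 8p - 5. In a free market, 151 - 5p = 8p - 5 gives the equilibrium p* = 12, q* = 91.
Since 5 < 12, the ceiling is binding.
At p = 5: qd = 151 - 5·5 = 126 and qs = 8·5 - 5 = 35.
Consumer surplus without the control is ½ · (30.2 - 12) · 91 = 828.1.
With the ceiling, 35 units are sold at 5 (assume they go to the highest-value buyers). The demand price at q = 35 is 23.2, so CS = ½ · [(30.2 - 5) + (23.2 - 5)] · 35 = 759.5.
Change in consumer surplus = 759.5 - 828.1 = -68.6.

-68.6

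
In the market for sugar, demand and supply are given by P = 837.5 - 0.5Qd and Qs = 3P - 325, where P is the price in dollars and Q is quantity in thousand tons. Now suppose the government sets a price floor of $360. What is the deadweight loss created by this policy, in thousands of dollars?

0

Rearranging demand gives Qd = 1675 - 2P. Without the control the market clears where 1675 - 2P = 3P - 325, i.e. P* = 400 and Q* = 875.
The floor of 360 is below the equilibrium price 400, so it is not binding; the market clears at P* = 400, Q* = 875.
Since the control does not bind, no trades are prevented and deadweight loss is zero.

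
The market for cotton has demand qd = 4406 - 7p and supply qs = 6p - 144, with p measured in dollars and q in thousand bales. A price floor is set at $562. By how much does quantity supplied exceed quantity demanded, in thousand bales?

2756

Equilibrium: 4406 - 7p = 6p - 144, so 4550 = 13p and p* = 350, q* = 1956.
Because the floor (562) lies above the market-clearing price, it is binding.
At p = 562: qd = 4406 - 7·562 = 472 and qs = 6·562 - 144 = 3228.
Surplus = qs - qd = 3228 - 472 = 2756.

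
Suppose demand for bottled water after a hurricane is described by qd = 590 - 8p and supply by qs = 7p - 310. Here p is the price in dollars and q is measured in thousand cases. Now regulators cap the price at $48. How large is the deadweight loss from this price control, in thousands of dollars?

945

Equilibrium: 590 - 8p = 7p - 310, so 900 = 15p and p* = 60, q* = 110.
The ceiling of 48 is below the equilibrium price 60, so it binds.
At p = 48: qd = 590 - 8·48 = 206 and qs = 7·48 - 310 = 26.
Quantity traded falls to 26. At q = 26 the demand price is (590 - 26)/8 = 70.5 and the supply price is (310 + 26)/7 = 48.
Deadweight loss = ½ · (70.5 - 48) · (110 - 26) = ½ · 22.5 · 84 = 945.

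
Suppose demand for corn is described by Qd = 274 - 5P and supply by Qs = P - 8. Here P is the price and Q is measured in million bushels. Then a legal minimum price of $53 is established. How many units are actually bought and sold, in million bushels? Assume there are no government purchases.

Equilibrium: 274 - 5P = P - 8, so 282 = 6P and P* = 47, Q* = 39.
The floor of 53 is above the equilibrium price 47, so it binds.
At P = 53: Qd = 274 - 5·53 = 9 and Qs = 53 - 8 = 45.
The quantity actually transacted is the short side, demand: 9.

9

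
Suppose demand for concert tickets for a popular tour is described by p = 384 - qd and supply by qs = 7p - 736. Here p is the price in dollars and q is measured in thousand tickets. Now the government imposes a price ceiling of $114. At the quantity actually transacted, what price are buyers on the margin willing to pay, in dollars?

322

Rearranging demand gives qd = 384 - p. Setting quantity demanded equal to quantity supplied, 384 - p = 7p - 736, gives p* = 140 and q* = 244.
Because the ceiling (114) lies below the market-clearing price, it is binding.
At p = 114: qd = 384 - 114 = 270 and qs = 7·114 - 736 = 62.
Only 62 units reach the market. On the demand curve, the marginal buyer's willingness to pay at q = 62 is (384 - 62) = 322.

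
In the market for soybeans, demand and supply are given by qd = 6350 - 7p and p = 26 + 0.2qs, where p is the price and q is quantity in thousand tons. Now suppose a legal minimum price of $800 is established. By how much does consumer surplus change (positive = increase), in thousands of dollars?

-431600

Rearranging supply gives qs = 5p - 130. Equilibrium: 6350 - 7p = 5p - 130, so 6480 = 12p and p* = 540, q* = 2570.
The floor of 800 is above the equilibrium price 540, so it binds.
At p = 800: qd = 6350 - 7·800 = 750 and qs = 5·800 - 130 = 3870.
Consumer surplus without the control is ½ · (6350/7 - 540) · 2570 = 3302450/7.
With the floor, consumers buy 750 units at 800, so CS = ½ · (6350/7 - 800) · 750 = 281250/7.
Change in consumer surplus = 281250/7 - 3302450/7 = -431600.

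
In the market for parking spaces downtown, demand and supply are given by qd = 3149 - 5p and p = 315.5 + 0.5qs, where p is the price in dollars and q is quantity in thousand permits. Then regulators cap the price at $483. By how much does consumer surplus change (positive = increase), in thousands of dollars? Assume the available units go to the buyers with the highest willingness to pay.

17795.4

Rearranging supply gives qs = 2p - 631. Setting quantity demanded equal to quantity supplied, 3149 - 5p = 2p - 631, gives p* = 540 and q* = 449.
The ceiling of 483 is below the equilibrium price 540, so it binds.
At p = 483: qd = 3149 - 5·483 = 734 and qs = 2·483 - 631 = 335.
Consumer surplus without the control is ½ · (629.8 - 540) · 449 = 20160.1.
With the ceiling, 335 units are sold at 483 (assume they go to the highest-value buyers). The demand price at q = 335 is 562.8, so CS = ½ · [(629.8 - 483) + (562.8 - 483)] · 335 = 37955.5.
Change in consumer surplus = 37955.5 - 20160.1 = 17795.4.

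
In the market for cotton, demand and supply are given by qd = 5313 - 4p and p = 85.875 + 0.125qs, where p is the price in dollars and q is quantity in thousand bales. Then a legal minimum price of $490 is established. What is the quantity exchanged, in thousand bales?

3313

Rearranging supply gives qs = 8p - 687. Equilibrium: 5313 - 4p = 8p - 687, so 6000 = 12p and p* = 500, q* = 3313.
The floor of 490 is below the equilibrium price 500, so it is not binding; the market clears at p* = 500, q* = 3313.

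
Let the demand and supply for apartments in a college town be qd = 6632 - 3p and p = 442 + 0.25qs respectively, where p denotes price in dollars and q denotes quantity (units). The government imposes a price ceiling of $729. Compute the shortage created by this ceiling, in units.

3297

Rearranging supply gives qs = 4p - 1768. In a free market, 6632 - 3p = 4p - 1768 gives the equilibrium p* = 1200, q* = 3032.
The ceiling of 729 is below the equilibrium price 1200, so it binds.
At p = 729: qd = 6632 - 3·729 = 4445 and qs = 4·729 - 1768 = 1148.
Shortage = qd - qs = 4445 - 1148 = 3297.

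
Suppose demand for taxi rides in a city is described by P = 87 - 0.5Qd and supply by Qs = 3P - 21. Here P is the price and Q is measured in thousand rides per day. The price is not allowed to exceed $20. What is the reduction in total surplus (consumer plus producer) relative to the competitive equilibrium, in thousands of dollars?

1353.75

Rearranging demand gives Qd = 174 - 2P. Setting quantity demanded equal to quantity supplied, 174 - 2P = 3P - 21, gives P* = 39 and Q* = 96.
Since 20 < 39, the ceiling is binding.
At P = 20: Qd = 174 - 2·20 = 134 and Qs = 3·20 - 21 = 39.
Quantity traded falls to 39. At Q = 39 the demand price is (174 - 39)/2 = 67.5 and the supply price is (21 + 39)/3 = 20.
Deadweight loss = ½ · (67.5 - 20) · (96 - 39) = ½ · 47.5 · 57 = 1353.75.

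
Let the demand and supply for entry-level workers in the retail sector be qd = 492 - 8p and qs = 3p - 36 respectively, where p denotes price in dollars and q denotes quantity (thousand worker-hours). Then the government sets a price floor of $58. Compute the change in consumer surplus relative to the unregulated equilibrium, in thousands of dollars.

Setting quantity demanded equal to quantity supplied, 492 - 8p = 3p - 36, gives p* = 48 and q* = 108.
The floor of 58 is above the equilibrium price 48, so it binds.
At p = 58: qd = 492 - 8·58 = 28 and qs = 3·58 - 36 = 138.
Consumer surplus without the control is ½ · (61.5 - 48) · 108 = 729.
With the floor, consumers buy 28 units at 58, so CS = ½ · (61.5 - 58) · 28 = 49.
Change in consumer surplus = 49 - 729 = -680.

-680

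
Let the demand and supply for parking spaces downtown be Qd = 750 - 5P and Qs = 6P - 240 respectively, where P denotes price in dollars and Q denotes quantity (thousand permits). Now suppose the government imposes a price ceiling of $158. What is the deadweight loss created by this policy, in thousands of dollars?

0

Setting quantity demanded equal to quantity supplied, 750 - 5P = 6P - 240, gives P* = 90 and Q* = 300.
The ceiling of 158 is above the equilibrium price 90, so it is not binding; the market clears at P* = 90, Q* = 300.
Since the control does not bind, no trades are prevented and deadweight loss is zero.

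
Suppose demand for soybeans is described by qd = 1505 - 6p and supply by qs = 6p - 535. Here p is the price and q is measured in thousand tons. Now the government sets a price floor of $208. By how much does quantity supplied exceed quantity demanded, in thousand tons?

456

Equilibrium: 1505 - 6p = 6p - 535, so 2040 = 12p and p* = 170, q* = 485.
Because the floor (208) lies above the market-clearing price, it is binding.
At p = 208: qd = 1505 - 6·208 = 257 and qs = 6·208 - 535 = 713.
Surplus = qs - qd = 713 - 257 = 456.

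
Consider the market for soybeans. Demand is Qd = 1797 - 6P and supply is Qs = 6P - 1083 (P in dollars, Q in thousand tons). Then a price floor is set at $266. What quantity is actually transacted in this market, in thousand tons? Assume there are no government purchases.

201

Without the control the market clears where 1797 - 6P = 6P - 1083, i.e. P* = 240 and Q* = 357.
Since 266 > 240, the floor is binding.
At P = 266: Qd = 1797 - 6·266 = 201 and Qs = 6·266 - 1083 = 513.
The quantity actually transacted is the short side, demand: 201.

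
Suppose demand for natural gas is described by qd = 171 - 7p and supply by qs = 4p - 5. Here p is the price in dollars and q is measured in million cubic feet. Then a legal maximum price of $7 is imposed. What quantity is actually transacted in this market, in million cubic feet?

23

Setting quantity demanded equal to quantity supplied, 171 - 7p = 4p - 5, gives p* = 16 and q* = 59.
Since 7 < 16, the ceiling is binding.
At p = 7: qd = 171 - 7·7 = 122 and qs = 4·7 - 5 = 23.
The quantity actually transacted is the short side, supply: 23.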